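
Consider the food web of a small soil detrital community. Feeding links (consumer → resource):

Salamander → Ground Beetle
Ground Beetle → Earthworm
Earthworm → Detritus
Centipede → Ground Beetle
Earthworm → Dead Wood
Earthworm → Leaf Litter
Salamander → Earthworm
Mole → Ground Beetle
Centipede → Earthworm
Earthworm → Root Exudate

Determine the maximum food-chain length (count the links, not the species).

3 links

One longest chain: Dead Wood → Earthworm → Ground Beetle → Mole.
It has 4 species and 3 links.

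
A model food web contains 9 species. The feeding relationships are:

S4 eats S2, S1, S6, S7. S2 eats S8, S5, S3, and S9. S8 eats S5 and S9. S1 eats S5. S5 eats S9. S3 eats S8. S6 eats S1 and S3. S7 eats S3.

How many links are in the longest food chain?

5 links

One longest chain: S9 → S5 → S8 → S3 → S2 → S4.
It has 6 species and 5 links.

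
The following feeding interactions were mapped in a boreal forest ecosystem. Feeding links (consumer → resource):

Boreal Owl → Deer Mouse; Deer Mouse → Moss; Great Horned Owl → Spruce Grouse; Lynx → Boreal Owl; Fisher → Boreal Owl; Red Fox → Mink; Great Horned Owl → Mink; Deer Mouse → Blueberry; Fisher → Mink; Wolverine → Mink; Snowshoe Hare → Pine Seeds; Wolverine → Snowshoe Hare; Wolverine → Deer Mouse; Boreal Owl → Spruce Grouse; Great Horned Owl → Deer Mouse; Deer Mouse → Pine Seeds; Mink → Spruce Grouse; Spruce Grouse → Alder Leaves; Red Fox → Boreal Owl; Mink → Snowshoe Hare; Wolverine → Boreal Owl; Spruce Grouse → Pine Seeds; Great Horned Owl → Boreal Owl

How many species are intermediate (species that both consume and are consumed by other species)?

Intermediate species (has both prey and predators): Spruce Grouse, Snowshoe Hare, Deer Mouse, Mink, Boreal Owl.
Count: 5.

5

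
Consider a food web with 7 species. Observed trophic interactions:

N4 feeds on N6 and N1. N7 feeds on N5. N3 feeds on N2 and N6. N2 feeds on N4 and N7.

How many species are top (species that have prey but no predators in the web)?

1

Top species (has prey, but nothing eats it): N3.
Count: 1.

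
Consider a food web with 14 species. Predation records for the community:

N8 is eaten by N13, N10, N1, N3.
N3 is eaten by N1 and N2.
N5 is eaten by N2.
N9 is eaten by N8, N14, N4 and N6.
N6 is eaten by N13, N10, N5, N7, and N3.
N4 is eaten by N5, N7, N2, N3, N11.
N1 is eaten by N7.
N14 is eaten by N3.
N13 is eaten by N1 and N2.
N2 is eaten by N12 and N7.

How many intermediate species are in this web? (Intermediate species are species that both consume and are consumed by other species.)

9

Intermediate species (has both prey and predators): N6, N8, N4, N14, N3, N13, N5, N1, N2.
Count: 9.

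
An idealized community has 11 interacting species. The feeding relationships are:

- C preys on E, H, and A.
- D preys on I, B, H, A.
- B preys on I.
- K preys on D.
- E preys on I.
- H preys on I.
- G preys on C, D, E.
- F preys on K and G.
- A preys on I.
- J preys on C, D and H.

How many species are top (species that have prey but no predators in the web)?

2

Top species (has prey, but nothing eats it): J, F.
Count: 2.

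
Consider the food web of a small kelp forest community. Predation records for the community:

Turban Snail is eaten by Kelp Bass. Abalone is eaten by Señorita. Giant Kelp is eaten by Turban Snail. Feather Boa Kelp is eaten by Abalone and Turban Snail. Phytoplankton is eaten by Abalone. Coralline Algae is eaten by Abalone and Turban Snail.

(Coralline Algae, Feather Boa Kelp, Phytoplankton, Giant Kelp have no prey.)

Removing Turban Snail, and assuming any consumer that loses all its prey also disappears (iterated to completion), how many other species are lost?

Remove Turban Snail.
Round 1: Kelp Bass (all prey gone) → extinct.
No further losses. Total secondary extinctions: 1.

1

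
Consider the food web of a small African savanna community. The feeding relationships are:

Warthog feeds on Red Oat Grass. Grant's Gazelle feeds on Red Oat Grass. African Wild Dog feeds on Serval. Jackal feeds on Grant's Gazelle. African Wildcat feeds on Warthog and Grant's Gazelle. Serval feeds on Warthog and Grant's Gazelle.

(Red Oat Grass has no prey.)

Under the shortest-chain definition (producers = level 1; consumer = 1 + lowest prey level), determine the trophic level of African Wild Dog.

Trophic level 4

Red Oat Grass is a producer → level 1.
Grant's Gazelle eats Red Oat Grass → level 2.
Serval eats Grant's Gazelle → level 3.
African Wild Dog eats Serval → level 4.
No prey of African Wild Dog is below level 3, so 4 is the minimum.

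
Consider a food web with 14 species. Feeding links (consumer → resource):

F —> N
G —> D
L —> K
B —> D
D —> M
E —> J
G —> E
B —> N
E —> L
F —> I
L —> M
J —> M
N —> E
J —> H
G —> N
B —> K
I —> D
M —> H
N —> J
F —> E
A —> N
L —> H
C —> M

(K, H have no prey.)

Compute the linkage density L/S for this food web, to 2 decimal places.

There are L = 23 links among S = 14 species.
L/S = 23/14 = 1.6429 ≈ 1.64.

L/S = 1.64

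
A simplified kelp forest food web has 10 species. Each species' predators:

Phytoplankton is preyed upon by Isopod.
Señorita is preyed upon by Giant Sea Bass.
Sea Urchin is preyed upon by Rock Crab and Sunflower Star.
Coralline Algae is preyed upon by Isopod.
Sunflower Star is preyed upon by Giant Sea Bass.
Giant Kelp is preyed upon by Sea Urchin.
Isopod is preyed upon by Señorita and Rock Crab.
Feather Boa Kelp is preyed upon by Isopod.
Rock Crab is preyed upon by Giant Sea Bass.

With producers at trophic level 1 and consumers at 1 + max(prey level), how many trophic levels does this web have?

Producers (level 1): Coralline Algae, Feather Boa Kelp, Giant Kelp, Phytoplankton.
Giant Kelp → Sea Urchin → Rock Crab → Giant Sea Bass gives Giant Sea Bass level 4.
No species has a prey at level 4, so no species reaches level 5.

4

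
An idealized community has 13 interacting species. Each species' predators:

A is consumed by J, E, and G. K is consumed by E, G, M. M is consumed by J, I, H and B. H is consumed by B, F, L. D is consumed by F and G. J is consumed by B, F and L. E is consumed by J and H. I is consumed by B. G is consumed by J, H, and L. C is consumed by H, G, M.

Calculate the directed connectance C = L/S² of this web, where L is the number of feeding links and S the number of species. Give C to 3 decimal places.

The web has S = 13 species and L = 27 feeding links.
C = L / S² = 27 / 169 = 0.1598 ≈ 0.160.

C = 0.160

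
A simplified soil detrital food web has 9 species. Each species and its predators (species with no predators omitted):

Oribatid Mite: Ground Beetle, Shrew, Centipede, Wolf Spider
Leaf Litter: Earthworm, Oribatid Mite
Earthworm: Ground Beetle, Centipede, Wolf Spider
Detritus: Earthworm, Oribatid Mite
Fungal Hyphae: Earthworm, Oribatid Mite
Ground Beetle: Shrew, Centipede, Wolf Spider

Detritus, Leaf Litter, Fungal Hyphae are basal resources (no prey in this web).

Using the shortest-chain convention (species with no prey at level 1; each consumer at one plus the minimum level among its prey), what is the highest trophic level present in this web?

3

Basal resources (level 1): Detritus, Leaf Litter, Fungal Hyphae.
Following each consumer down to its lowest-level prey: Detritus → Earthworm → Centipede (levels 1 through 3).
All prey of Centipede (Earthworm 2, Oribatid Mite 2, Ground Beetle 3) are at level 2 or above, so Centipede is at level 1 + 2 = 3.
Every consumer has at least one prey at level 2 or below, so none exceeds level 3.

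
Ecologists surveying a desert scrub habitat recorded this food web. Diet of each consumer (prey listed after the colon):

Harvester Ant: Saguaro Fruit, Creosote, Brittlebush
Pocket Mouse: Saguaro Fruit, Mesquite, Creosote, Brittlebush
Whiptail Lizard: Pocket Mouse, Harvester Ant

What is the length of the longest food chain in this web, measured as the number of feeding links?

One longest chain: Saguaro Fruit → Pocket Mouse → Whiptail Lizard.
It has 3 species and 2 links.

2 links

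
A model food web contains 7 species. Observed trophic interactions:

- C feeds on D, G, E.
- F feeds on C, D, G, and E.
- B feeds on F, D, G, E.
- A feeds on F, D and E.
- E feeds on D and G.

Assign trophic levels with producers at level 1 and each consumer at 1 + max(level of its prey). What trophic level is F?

G is a producer → level 1.
E eats G (level 1); other prey at levels: D 1 → level 2.
C eats E (level 2); other prey at levels: G 1, D 1 → level 3.
F eats C (level 3); other prey at levels: G 1, D 1, E 2 → level 4.

Trophic level 4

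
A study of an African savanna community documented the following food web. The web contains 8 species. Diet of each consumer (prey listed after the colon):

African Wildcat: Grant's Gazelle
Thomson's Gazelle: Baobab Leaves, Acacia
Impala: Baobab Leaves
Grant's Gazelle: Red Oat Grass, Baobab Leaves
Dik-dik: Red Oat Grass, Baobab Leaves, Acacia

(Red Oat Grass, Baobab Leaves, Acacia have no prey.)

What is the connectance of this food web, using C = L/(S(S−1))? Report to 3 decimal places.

The web has S = 8 species and L = 9 feeding links.
C = L / (S(S−1)) = 9 / 56 = 0.1607 ≈ 0.161.

C = 0.161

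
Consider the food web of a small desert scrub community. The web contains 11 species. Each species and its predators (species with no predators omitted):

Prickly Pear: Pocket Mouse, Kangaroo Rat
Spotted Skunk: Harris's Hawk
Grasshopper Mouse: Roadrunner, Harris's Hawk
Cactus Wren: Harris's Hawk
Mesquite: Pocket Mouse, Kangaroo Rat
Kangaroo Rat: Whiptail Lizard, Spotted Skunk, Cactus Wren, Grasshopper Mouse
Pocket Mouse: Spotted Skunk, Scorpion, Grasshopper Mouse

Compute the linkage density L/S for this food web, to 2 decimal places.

L/S = 1.36

There are L = 15 links among S = 11 species.
L/S = 15/11 = 1.3636 ≈ 1.36.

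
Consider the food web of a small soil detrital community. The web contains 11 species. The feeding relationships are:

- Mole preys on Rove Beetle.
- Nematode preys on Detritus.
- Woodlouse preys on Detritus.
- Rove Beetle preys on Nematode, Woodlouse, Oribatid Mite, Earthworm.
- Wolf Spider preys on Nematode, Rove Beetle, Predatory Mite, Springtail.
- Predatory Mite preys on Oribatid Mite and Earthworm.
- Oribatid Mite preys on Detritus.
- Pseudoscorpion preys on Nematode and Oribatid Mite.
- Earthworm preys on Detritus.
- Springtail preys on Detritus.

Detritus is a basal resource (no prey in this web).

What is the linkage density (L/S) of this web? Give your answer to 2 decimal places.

L/S = 1.64

There are L = 18 links among S = 11 species.
L/S = 18/11 = 1.6364 ≈ 1.64.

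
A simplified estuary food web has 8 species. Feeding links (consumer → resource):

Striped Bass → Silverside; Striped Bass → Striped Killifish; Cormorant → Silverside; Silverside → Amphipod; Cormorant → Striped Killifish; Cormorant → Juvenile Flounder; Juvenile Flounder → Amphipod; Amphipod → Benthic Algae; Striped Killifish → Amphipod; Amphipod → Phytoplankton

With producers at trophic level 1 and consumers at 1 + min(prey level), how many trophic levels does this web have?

4

Producers (level 1): Benthic Algae, Phytoplankton.
Following each consumer down to its lowest-level prey: Benthic Algae → Amphipod → Silverside → Cormorant (levels 1 through 4).
All prey of Cormorant (Silverside 3, Juvenile Flounder 3, Striped Killifish 3) are at level 3 or above, so Cormorant is at level 1 + 3 = 4.
Every consumer has at least one prey at level 3 or below, so none exceeds level 4.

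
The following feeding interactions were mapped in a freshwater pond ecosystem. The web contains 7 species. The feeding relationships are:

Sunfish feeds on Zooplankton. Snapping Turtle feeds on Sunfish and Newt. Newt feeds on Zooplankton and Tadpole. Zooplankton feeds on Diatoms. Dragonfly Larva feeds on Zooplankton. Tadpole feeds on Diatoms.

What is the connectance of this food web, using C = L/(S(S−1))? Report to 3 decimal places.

The web has S = 7 species and L = 8 feeding links.
C = L / (S(S−1)) = 8 / 42 = 0.1905 ≈ 0.190.

C = 0.190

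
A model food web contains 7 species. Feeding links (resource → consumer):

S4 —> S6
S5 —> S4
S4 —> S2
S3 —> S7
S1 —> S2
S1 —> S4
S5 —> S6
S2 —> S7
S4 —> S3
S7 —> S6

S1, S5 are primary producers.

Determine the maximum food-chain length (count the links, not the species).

One longest chain: S1 → S4 → S3 → S7 → S6.
It has 5 species and 4 links.

4 links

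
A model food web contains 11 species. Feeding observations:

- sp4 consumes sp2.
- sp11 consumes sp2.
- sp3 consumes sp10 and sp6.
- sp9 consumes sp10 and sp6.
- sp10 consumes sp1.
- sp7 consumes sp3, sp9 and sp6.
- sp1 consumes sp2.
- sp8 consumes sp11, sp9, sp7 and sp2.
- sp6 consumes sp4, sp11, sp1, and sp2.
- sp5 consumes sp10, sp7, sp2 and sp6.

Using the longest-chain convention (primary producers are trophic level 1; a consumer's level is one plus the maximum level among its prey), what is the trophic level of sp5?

sp2 is a producer → level 1.
sp1 eats sp2 → level 2.
sp10 eats sp1 → level 3.
sp9 eats sp10 (level 3); other prey at levels: sp6 3 → level 4.
sp7 eats sp9 (level 4); other prey at levels: sp6 3, sp3 4 → level 5.
sp5 eats sp7 (level 5); other prey at levels: sp2 1, sp10 3, sp6 3 → level 6.

Trophic level 6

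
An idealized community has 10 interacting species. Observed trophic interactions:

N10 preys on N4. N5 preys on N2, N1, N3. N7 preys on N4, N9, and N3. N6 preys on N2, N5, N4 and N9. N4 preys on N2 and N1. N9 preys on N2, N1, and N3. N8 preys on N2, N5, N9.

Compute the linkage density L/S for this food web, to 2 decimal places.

There are L = 19 links among S = 10 species.
L/S = 19/10 = 1.9000 ≈ 1.90.

L/S = 1.90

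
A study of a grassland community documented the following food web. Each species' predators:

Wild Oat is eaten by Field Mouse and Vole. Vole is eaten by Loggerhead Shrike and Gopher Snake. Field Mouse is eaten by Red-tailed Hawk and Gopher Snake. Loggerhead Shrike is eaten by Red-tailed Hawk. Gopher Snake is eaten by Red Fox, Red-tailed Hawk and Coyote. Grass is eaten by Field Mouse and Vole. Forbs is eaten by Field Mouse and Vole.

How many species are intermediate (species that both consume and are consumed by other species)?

Intermediate species (has both prey and predators): Vole, Field Mouse, Loggerhead Shrike, Gopher Snake.
Count: 4.

4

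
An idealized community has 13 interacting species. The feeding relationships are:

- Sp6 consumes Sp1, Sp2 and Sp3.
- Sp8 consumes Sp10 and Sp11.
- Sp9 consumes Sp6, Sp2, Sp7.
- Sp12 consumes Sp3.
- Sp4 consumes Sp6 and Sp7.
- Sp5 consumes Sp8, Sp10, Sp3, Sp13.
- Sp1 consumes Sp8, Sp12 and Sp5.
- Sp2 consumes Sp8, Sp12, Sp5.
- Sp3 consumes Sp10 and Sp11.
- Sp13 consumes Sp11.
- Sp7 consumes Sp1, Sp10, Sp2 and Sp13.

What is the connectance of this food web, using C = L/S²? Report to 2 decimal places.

C = 0.17

The web has S = 13 species and L = 28 feeding links.
C = L / S² = 28 / 169 = 0.1657 ≈ 0.17.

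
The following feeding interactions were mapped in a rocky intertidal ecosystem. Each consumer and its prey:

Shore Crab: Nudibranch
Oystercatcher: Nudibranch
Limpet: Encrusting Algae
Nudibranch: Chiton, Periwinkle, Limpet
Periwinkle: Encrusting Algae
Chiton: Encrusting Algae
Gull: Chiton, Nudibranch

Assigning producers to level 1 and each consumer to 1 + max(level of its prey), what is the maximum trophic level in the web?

4

Producers (level 1): Encrusting Algae.
Encrusting Algae → Chiton → Nudibranch → Shore Crab gives Shore Crab level 4.
No species has a prey at level 4, so no species reaches level 5.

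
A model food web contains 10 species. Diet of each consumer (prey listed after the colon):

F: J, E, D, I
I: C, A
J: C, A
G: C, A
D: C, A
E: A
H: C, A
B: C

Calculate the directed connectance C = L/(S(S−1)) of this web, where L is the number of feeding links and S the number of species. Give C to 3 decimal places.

C = 0.178

The web has S = 10 species and L = 16 feeding links.
C = L / (S(S−1)) = 16 / 90 = 0.1778 ≈ 0.178.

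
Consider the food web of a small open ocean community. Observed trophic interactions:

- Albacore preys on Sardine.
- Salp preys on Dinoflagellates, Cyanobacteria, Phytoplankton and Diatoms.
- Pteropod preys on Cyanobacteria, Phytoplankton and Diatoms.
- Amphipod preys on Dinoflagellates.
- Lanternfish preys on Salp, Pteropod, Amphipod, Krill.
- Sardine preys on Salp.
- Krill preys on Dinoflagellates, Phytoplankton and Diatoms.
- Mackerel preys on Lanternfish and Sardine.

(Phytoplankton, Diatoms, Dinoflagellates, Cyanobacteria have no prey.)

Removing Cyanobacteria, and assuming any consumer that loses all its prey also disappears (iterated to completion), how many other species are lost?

Remove Cyanobacteria.
Every predator of it retains at least one other prey: Pteropod still has Phytoplankton, Diatoms; Salp still has Phytoplankton, Diatoms, Dinoflagellates.
No consumer loses all prey, so no secondary extinctions occur.

0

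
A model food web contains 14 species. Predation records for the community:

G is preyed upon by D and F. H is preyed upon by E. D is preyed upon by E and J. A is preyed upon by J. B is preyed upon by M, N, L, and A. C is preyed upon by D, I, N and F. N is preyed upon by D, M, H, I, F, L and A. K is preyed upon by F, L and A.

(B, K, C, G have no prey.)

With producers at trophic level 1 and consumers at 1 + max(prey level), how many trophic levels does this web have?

Producers (level 1): B, K, C, G.
B → N → D → E gives E level 4.
No species has a prey at level 4, so no species reaches level 5.

4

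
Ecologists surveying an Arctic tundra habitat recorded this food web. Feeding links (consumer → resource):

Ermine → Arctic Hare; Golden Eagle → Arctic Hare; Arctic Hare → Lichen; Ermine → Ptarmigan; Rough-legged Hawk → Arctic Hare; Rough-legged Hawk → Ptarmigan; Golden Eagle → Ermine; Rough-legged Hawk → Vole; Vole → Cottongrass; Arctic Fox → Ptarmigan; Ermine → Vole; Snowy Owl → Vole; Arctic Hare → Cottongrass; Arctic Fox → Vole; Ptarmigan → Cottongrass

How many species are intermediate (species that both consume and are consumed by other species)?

Intermediate species (has both prey and predators): Arctic Hare, Vole, Ptarmigan, Ermine.
Count: 4.

4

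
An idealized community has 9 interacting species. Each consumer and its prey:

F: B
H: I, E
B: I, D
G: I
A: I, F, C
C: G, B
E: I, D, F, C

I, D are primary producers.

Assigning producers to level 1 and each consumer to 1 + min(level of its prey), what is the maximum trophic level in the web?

3

Producers (level 1): I, D.
Following each consumer down to its lowest-level prey: I → B → F (levels 1 through 3).
All prey of F (B 2) are at level 2 or above, so F is at level 1 + 2 = 3.
Every consumer has at least one prey at level 2 or below, so none exceeds level 3.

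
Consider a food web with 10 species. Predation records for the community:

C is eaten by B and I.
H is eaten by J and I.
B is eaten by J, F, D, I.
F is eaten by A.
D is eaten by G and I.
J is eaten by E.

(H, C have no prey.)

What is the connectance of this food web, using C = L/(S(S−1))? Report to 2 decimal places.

C = 0.13

The web has S = 10 species and L = 12 feeding links.
C = L / (S(S−1)) = 12 / 90 = 0.1333 ≈ 0.13.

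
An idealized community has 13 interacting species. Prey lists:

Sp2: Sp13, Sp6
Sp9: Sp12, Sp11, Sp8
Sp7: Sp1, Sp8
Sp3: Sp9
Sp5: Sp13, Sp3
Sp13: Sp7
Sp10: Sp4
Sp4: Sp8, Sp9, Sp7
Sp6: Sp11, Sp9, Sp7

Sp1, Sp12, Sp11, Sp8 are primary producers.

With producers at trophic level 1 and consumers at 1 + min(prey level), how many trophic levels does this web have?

4

Producers (level 1): Sp1, Sp12, Sp11, Sp8.
Following each consumer down to its lowest-level prey: Sp12 → Sp9 → Sp3 → Sp5 (levels 1 through 4).
All prey of Sp5 (Sp3 3, Sp13 3) are at level 3 or above, so Sp5 is at level 1 + 3 = 4.
Every consumer has at least one prey at level 3 or below, so none exceeds level 4.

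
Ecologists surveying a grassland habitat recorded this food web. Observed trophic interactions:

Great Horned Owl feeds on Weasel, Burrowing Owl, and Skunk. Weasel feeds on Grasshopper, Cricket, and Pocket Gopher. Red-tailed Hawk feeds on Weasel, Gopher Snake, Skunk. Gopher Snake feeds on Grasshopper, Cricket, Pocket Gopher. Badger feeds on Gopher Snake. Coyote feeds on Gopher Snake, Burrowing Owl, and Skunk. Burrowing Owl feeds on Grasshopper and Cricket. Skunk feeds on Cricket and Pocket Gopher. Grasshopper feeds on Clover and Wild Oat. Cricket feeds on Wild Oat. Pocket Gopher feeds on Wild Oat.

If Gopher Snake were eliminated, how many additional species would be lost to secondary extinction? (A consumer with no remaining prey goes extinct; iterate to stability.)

Remove Gopher Snake.
Round 1: Badger (all prey gone) → extinct.
No further losses. Total secondary extinctions: 1.

1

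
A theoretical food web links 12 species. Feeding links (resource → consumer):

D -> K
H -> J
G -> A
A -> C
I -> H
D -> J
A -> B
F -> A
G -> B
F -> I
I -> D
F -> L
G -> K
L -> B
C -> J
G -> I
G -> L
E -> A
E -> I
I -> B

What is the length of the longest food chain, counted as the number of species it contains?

One longest chain: E → I → D → J.
It has 4 species and 3 links.

4 species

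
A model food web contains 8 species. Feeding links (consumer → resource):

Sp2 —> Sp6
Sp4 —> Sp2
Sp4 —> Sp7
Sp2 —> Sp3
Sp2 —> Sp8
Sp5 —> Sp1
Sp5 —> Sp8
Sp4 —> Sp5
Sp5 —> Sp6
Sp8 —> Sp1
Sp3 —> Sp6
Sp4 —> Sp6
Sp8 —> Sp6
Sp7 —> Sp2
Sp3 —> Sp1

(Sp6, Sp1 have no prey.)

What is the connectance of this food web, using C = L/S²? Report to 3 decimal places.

The web has S = 8 species and L = 15 feeding links.
C = L / S² = 15 / 64 = 0.2344 ≈ 0.234.

C = 0.234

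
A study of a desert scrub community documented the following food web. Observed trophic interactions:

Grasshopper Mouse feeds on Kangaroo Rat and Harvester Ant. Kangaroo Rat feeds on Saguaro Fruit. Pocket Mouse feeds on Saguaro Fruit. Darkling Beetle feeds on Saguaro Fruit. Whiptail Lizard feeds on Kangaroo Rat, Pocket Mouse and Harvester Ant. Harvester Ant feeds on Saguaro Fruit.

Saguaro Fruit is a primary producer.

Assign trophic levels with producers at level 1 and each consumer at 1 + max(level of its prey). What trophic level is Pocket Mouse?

Trophic level 2

Saguaro Fruit is a producer → level 1.
Pocket Mouse eats Saguaro Fruit → level 2.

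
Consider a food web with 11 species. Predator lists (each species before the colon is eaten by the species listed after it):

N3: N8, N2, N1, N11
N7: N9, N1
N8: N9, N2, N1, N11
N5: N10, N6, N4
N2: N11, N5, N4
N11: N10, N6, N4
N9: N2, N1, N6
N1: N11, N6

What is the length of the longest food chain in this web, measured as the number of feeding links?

5 links

One longest chain: N3 → N8 → N9 → N2 → N11 → N10.
It has 6 species and 5 links.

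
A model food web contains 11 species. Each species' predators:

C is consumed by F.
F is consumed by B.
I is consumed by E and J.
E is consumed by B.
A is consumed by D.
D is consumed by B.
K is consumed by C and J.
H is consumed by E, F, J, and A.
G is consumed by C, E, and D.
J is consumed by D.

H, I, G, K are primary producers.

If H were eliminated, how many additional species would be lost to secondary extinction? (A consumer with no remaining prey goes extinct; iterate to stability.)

Remove H.
Round 1: A (all prey gone) → extinct.
No further losses. Total secondary extinctions: 1.

1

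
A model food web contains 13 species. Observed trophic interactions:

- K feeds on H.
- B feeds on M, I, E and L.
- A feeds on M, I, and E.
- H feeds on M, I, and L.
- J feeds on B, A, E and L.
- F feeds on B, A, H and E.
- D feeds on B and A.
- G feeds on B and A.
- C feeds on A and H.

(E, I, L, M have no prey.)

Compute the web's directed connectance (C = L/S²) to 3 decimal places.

The web has S = 13 species and L = 25 feeding links.
C = L / S² = 25 / 169 = 0.1479 ≈ 0.148.

C = 0.148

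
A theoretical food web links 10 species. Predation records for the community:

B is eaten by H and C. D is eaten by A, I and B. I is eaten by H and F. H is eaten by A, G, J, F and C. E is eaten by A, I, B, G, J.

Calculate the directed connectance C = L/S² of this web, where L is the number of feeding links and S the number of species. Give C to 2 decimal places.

C = 0.17

The web has S = 10 species and L = 17 feeding links.
C = L / S² = 17 / 100 = 0.1700 ≈ 0.17.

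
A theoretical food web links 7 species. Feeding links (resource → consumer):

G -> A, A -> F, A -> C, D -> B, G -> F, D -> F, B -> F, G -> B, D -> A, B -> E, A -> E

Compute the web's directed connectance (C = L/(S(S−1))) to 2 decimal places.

C = 0.26

The web has S = 7 species and L = 11 feeding links.
C = L / (S(S−1)) = 11 / 42 = 0.2619 ≈ 0.26.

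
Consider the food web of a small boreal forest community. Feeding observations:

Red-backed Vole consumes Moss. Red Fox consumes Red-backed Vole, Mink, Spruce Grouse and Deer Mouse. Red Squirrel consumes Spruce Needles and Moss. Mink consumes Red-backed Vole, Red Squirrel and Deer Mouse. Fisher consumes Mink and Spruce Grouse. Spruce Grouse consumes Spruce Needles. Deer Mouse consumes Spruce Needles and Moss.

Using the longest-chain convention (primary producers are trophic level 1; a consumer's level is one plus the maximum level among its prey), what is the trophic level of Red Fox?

Trophic level 4

Moss is a producer → level 1.
Red-backed Vole eats Moss → level 2.
Mink eats Red-backed Vole (level 2); other prey at levels: Deer Mouse 2, Red Squirrel 2 → level 3.
Red Fox eats Mink (level 3); other prey at levels: Red-backed Vole 2, Deer Mouse 2, Spruce Grouse 2 → level 4.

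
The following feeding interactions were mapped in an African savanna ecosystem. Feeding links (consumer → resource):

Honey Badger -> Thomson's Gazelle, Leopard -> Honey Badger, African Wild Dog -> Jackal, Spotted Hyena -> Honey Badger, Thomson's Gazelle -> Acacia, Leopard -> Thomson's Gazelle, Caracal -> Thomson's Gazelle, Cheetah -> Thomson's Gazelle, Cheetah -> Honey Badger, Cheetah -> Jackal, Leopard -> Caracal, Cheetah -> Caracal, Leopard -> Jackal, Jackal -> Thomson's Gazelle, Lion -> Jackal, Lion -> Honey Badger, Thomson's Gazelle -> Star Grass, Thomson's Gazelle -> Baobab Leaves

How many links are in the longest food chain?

3 links

One longest chain: Acacia → Thomson's Gazelle → Jackal → Leopard.
It has 4 species and 3 links.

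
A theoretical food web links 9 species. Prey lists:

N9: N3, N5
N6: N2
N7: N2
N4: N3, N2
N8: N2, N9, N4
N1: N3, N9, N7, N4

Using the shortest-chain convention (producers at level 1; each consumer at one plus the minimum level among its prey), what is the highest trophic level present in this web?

2

Producers (level 1): N3, N5, N2.
Following each consumer down to its lowest-level prey: N3 → N4 (levels 1 through 2).
All prey of N4 (N3 1, N2 1) are at level 1 or above, so N4 is at level 1 + 1 = 2.
Every consumer has at least one prey at level 1 or below, so none exceeds level 2.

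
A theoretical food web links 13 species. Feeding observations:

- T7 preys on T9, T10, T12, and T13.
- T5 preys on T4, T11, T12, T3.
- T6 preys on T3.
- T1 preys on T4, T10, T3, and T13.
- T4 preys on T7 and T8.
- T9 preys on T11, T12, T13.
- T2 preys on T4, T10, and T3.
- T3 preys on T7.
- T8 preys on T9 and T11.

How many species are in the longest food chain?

One longest chain: T11 → T9 → T7 → T3 → T1.
It has 5 species and 4 links.

5 species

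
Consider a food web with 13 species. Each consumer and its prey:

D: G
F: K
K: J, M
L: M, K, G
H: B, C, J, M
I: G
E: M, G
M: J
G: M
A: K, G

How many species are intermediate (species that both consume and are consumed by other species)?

Intermediate species (has both prey and predators): M, K, G.
Count: 3.

3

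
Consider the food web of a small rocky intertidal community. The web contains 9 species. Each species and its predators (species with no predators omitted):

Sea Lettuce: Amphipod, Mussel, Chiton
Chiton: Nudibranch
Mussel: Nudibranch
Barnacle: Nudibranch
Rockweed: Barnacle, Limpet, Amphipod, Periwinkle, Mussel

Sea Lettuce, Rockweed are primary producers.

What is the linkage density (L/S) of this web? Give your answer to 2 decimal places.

There are L = 11 links among S = 9 species.
L/S = 11/9 = 1.2222 ≈ 1.22.

L/S = 1.22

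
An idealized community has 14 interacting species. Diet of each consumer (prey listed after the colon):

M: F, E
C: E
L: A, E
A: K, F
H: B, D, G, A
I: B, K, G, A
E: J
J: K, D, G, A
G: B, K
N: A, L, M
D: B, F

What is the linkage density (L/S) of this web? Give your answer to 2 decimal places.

L/S = 1.93

There are L = 27 links among S = 14 species.
L/S = 27/14 = 1.9286 ≈ 1.93.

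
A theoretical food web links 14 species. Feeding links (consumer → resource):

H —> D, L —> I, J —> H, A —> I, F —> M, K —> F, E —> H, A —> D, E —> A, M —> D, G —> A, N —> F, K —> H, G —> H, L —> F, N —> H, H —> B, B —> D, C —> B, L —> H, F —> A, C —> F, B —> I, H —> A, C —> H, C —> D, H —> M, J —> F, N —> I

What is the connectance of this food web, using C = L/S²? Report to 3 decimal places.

C = 0.148

The web has S = 14 species and L = 29 feeding links.
C = L / S² = 29 / 196 = 0.1480 ≈ 0.148.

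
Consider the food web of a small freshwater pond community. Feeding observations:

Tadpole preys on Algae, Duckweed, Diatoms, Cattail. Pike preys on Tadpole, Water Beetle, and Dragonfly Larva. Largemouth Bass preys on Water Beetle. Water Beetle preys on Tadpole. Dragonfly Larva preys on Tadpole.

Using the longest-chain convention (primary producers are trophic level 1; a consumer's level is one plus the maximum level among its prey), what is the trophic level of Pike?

Duckweed is a producer → level 1.
Tadpole eats Duckweed (level 1); other prey at levels: Algae 1, Cattail 1, Diatoms 1 → level 2.
Water Beetle eats Tadpole → level 3.
Pike eats Water Beetle (level 3); other prey at levels: Tadpole 2, Dragonfly Larva 3 → level 4.

Trophic level 4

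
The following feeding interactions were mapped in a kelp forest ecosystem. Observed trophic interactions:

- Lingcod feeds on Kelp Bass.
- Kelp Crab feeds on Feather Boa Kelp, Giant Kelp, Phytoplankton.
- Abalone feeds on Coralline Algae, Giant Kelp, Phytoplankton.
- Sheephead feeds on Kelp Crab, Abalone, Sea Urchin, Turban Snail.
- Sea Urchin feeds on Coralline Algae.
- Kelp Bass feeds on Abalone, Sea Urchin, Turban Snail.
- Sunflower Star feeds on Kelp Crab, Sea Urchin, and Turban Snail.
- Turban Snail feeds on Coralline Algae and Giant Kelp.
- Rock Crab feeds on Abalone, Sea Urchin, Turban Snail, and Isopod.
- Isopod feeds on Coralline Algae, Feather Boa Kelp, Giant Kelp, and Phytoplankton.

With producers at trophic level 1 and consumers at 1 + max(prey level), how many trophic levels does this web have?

Producers (level 1): Feather Boa Kelp, Phytoplankton, Giant Kelp, Coralline Algae.
Coralline Algae → Sea Urchin → Kelp Bass → Lingcod gives Lingcod level 4.
No species has a prey at level 4, so no species reaches level 5.

4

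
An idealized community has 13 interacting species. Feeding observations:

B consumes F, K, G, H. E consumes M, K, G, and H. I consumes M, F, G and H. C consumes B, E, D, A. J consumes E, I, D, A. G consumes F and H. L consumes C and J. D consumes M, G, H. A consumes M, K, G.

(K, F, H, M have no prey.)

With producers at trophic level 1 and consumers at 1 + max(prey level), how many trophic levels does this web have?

Producers (level 1): K, F, H, M.
F → G → I → J → L gives L level 5.
No species has a prey at level 5, so no species reaches level 6.

5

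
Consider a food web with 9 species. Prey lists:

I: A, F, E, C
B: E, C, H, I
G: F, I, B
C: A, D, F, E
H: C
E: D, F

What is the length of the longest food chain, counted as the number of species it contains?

6 species

One longest chain: D → E → C → H → B → G.
It has 6 species and 5 links.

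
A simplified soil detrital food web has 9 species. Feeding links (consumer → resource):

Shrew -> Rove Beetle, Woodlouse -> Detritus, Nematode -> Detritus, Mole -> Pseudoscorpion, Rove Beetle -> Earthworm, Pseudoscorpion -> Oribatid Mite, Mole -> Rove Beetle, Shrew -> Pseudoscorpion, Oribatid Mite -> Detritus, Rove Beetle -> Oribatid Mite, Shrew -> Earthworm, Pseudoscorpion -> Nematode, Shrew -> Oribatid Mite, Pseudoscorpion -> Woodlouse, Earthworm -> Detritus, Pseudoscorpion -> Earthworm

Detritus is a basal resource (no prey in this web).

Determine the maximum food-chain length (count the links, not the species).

One longest chain: Detritus → Earthworm → Rove Beetle → Mole.
It has 4 species and 3 links.

3 links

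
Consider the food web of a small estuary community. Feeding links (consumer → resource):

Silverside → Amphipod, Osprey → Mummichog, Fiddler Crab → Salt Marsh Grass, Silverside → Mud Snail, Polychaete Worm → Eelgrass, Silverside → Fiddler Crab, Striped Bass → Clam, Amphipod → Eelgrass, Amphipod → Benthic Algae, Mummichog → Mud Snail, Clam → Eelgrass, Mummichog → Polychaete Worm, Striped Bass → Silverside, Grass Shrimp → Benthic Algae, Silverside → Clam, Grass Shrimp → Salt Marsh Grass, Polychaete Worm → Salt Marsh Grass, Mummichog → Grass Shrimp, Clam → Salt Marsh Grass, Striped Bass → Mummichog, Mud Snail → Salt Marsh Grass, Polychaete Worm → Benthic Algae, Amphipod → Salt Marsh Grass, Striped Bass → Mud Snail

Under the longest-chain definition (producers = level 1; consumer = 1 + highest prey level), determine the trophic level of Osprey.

Trophic level 4

Salt Marsh Grass is a producer → level 1.
Mud Snail eats Salt Marsh Grass → level 2.
Mummichog eats Mud Snail (level 2); other prey at levels: Polychaete Worm 2, Grass Shrimp 2 → level 3.
Osprey eats Mummichog → level 4.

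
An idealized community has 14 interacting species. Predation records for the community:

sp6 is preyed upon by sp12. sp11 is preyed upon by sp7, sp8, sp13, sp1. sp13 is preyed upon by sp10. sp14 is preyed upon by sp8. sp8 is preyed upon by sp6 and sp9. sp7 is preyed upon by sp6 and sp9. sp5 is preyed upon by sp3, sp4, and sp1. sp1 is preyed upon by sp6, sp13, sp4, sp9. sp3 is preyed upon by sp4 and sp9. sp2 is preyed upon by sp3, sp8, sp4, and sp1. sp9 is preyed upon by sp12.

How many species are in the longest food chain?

4 species

One longest chain: sp2 → sp1 → sp13 → sp10.
It has 4 species and 3 links.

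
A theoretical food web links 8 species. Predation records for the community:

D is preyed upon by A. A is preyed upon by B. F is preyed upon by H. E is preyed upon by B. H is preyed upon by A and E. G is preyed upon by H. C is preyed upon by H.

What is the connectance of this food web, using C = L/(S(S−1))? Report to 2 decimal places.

The web has S = 8 species and L = 8 feeding links.
C = L / (S(S−1)) = 8 / 56 = 0.1429 ≈ 0.14.

C = 0.14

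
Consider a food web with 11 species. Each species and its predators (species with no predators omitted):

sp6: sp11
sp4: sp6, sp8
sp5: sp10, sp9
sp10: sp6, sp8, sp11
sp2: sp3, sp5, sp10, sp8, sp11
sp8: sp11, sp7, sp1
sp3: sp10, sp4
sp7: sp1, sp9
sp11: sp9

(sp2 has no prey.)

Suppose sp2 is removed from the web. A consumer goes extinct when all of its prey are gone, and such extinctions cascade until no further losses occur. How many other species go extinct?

10

Remove sp2.
Round 1: sp3 (all prey gone), sp5 (all prey gone) → extinct.
Round 2: sp10 (all prey gone), sp4 (all prey gone) → extinct.
Round 3: sp6 (all prey gone), sp8 (all prey gone) → extinct.
Round 4: sp11 (all prey gone), sp7 (all prey gone) → extinct.
Round 5: sp1 (all prey gone), sp9 (all prey gone) → extinct.
No further losses. Total secondary extinctions: 10.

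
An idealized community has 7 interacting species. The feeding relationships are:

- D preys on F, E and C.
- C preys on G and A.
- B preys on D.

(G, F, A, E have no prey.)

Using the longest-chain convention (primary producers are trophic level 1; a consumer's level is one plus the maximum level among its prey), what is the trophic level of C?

Trophic level 2

G is a producer → level 1.
C eats G (level 1); other prey at levels: A 1 → level 2.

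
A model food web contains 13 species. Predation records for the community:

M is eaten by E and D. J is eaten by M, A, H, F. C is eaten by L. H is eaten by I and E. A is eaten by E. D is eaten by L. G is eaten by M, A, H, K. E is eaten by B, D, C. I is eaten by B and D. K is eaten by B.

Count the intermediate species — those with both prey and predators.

8

Intermediate species (has both prey and predators): A, H, K, M, E, I, C, D.
Count: 8.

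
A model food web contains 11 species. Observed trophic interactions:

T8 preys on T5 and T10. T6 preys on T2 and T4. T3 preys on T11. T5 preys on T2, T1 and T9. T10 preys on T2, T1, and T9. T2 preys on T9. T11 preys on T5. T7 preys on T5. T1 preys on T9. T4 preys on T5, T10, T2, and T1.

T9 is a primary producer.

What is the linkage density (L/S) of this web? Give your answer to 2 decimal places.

There are L = 19 links among S = 11 species.
L/S = 19/11 = 1.7273 ≈ 1.73.

L/S = 1.73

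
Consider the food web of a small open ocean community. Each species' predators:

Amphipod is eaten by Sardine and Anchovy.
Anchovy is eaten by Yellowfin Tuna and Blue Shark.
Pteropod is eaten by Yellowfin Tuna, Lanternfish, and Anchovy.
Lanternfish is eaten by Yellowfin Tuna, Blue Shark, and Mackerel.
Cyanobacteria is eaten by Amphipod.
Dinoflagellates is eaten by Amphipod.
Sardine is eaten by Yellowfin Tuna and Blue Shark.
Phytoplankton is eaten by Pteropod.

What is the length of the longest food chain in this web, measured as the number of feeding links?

3 links

One longest chain: Phytoplankton → Pteropod → Lanternfish → Mackerel.
It has 4 species and 3 links.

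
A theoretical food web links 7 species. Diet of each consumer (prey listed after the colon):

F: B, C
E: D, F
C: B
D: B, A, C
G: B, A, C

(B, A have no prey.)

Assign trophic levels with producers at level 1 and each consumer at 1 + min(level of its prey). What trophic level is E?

B is a producer → level 1.
D eats B → level 2.
E eats D → level 3.
No prey of E is below level 2, so 3 is the minimum.

Trophic level 3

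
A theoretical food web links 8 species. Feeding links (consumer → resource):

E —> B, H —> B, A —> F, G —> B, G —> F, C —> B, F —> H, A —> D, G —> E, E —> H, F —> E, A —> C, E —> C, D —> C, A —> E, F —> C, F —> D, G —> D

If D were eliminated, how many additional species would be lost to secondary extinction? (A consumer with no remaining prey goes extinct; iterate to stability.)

Remove D.
Every predator of it retains at least one other prey: F still has C, H, E; A still has C, E, F; G still has B, E, F.
No consumer loses all prey, so no secondary extinctions occur.

0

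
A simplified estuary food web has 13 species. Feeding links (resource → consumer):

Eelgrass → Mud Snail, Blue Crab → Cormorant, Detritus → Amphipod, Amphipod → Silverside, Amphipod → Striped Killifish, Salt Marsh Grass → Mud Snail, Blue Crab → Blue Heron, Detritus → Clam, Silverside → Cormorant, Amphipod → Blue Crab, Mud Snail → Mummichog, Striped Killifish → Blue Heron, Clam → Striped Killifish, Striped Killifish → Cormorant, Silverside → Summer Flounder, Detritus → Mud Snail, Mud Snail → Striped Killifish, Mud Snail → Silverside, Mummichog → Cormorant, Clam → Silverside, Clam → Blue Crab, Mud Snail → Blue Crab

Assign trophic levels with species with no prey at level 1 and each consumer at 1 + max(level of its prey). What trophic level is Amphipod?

Detritus has no prey (basal) → level 1.
Amphipod eats Detritus → level 2.

Trophic level 2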